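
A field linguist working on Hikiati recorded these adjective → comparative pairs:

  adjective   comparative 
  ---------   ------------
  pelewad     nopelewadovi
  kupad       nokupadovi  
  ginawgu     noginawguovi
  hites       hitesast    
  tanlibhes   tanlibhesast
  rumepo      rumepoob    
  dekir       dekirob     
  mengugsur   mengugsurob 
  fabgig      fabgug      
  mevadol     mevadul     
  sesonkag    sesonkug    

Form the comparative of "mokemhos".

"mokemhos" ends in -s. The stems ending in -s (hites → hitesast, tanlibhes → tanlibhesast) add -ast.
So mokemhos → mokemhosast.

mokemhosast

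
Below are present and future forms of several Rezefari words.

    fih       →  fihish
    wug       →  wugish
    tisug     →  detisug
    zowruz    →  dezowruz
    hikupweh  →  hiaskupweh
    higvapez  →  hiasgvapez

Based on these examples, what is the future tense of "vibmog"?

wug and tisug both end in -g yet inflect differently (wugish, detisug), so the final letter is not what conditions the rule; the number of vowels is.
"vibmog" has 2 vowels. The stems with 2 vowels (tisug → detisug, zowruz → dezowruz) add the prefix de-.
The other patterns: stems with 1 vowel add -ish; stems with 3 vowels insert -as- after the first vowel.
So vibmog → devibmog.

devibmog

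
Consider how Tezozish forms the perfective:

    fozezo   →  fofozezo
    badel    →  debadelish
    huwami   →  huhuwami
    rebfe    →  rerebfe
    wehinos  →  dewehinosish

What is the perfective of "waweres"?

dewaweresish

badel and rebfe both have last vowel 'e' yet inflect differently (debadelish, rerebfe), so the last vowel is not what conditions the rule; whether the stem ends in a vowel or a consonant is.
"waweres" ends in a consonant. The stems ending in a consonant (badel → debadelish, wehinos → dewehinosish) add de- … -ish around the stem.
The other pattern: stems ending in a vowel repeat the first consonant+vowel as a prefix.
So waweres → dewaweresish.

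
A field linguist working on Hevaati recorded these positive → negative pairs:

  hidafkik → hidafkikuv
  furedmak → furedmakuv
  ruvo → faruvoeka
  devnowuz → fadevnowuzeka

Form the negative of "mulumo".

hidafkik and devnowuz both have 3 vowels yet inflect differently (hidafkikuv, fadevnowuzeka), so the number of vowels is not what conditions the rule; the final letter is.
"mulumo" ends in -o. The one such stem in the data (ruvo → faruvoeka) adds fa- … -eka around the stem, so the same rule applies.
So mulumo → famulumoeka.

famulumoeka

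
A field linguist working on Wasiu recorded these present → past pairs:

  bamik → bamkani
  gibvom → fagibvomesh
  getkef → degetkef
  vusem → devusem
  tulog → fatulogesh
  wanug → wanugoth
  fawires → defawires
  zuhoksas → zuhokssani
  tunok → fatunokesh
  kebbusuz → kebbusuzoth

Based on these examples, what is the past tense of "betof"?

fabetofesh

vusem and gibvom both end in -m yet inflect differently (devusem, fagibvomesh), so the final letter is not what conditions the rule; the last vowel is.
"betof" has last vowel 'o'. The stems whose last vowel is 'o' (tunok → fatunokesh, gibvom → fagibvomesh, tulog → fatulogesh) add fa- … -esh around the stem.
So betof → fabetofesh.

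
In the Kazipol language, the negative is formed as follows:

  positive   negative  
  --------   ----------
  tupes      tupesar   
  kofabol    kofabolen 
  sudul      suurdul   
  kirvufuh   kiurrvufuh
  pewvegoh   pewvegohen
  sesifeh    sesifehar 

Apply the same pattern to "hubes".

hubesar

kofabol and sudul both end in -l yet inflect differently (kofabolen, suurdul), so the final letter is not what conditions the rule; the last vowel is.
"hubes" has last vowel 'e'. The stems whose last vowel is 'e' (sesifeh → sesifehar, tupes → tupesar) add -ar.
The other patterns: stems whose last vowel is 'o' add -en; stems whose last vowel is 'u' insert -ur- after the first vowel.
So hubes → hubesar.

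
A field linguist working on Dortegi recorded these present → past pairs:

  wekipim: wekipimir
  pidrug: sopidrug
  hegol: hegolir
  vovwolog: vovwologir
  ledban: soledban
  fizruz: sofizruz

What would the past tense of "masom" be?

"masom" has last vowel 'o'. The stems whose last vowel is 'o' (hegol → hegolir, vovwolog → vovwologir) add -ir.
So masom → masomir.

masomir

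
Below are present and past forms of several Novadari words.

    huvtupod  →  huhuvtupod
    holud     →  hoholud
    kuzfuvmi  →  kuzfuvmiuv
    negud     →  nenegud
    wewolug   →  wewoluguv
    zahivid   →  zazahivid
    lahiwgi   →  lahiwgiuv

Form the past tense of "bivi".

holud and wewolug both have last vowel 'u' yet inflect differently (hoholud, wewoluguv), so the last vowel is not what conditions the rule; the final letter is.
"bivi" ends in -i. The stems ending in -i (lahiwgi → lahiwgiuv, kuzfuvmi → kuzfuvmiuv) add -uv.
So bivi → biviuv.

biviuv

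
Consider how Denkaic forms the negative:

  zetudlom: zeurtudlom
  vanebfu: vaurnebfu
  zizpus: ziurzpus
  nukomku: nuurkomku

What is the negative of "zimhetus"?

ziurmhetus

Every pair shown (zetudlom → zeurtudlom, vanebfu → vaurnebfu, zizpus → ziurzpus, …) follows the same rule: insert -ur- after the first vowel.
So zimhetus → ziurmhetus.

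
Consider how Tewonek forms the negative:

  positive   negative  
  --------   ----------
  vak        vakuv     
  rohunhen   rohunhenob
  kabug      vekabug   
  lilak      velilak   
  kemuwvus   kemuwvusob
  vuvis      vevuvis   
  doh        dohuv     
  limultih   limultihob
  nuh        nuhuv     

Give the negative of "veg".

"veg" has 1 vowel. The stems with 1 vowel (vak → vakuv, nuh → nuhuv, doh → dohuv) add -uv.
The other patterns: stems with 2 vowels add the prefix ve-; stems with 3 vowels add -ob.
So veg → veguv.

veguv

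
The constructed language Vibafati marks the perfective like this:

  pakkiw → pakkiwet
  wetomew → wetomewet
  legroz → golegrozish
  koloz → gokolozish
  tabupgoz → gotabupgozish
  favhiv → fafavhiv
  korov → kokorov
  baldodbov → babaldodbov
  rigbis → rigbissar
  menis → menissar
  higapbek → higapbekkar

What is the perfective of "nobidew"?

nobidewet

pakkiw and favhiv both have last vowel 'i' yet inflect differently (pakkiwet, fafavhiv), so the last vowel is not what conditions the rule; the final letter is.
"nobidew" ends in -w. The stems ending in -w (pakkiw → pakkiwet, wetomew → wetomewet) add -et.
So nobidew → nobidewet.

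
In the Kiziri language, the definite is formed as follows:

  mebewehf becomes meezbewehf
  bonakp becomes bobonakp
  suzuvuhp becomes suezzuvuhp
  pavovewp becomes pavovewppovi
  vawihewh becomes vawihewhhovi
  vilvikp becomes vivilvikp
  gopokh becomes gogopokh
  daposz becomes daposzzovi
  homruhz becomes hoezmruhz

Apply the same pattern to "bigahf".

biezgahf

bonakp and suzuvuhp both end in -p yet inflect differently (bobonakp, suezzuvuhp), so the final letter is not what conditions the rule; the second-to-last letter is.
"bigahf" has second-to-last letter 'h'. The stems whose second-to-last letter is 'h' (suzuvuhp → suezzuvuhp, mebewehf → meezbewehf, homruhz → hoezmruhz) insert -ez- after the first vowel.
So bigahf → biezgahf.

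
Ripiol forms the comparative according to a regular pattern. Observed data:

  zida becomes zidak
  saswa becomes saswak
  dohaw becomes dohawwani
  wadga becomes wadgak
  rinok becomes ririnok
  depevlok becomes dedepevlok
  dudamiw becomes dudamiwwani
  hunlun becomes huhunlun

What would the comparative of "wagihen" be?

wawagihen

"wagihen" ends in -n. The one such stem in the data (hunlun → huhunlun) repeats the first consonant+vowel as a prefix (as do depevlok, rinok), so the same rule applies.
So wagihen → wawagihen.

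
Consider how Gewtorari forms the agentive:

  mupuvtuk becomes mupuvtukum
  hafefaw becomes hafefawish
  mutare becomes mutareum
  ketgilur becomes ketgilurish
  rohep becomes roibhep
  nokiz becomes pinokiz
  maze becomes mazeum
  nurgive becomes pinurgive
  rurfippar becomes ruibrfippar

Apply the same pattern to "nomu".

pinomu

nurgive and maze both end in -e yet inflect differently (pinurgive, mazeum), so the final letter is not what conditions the rule; the first letter is.
"nomu" begins with n-. The stems beginning with n- (nurgive → pinurgive, nokiz → pinokiz) add the prefix pi-.
So nomu → pinomu.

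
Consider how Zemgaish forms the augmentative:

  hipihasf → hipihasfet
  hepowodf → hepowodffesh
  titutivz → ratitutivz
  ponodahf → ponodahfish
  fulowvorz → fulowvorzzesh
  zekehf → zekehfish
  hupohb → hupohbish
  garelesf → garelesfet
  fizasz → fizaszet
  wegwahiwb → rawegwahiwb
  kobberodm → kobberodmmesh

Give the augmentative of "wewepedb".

wewepedbbesh

"wewepedb" has second-to-last letter 'd'. The stems whose second-to-last letter is 'd' (hepowodf → hepowodffesh, kobberodm → kobberodmmesh) double the final consonant and add -esh.
So wewepedb → wewepedbbesh.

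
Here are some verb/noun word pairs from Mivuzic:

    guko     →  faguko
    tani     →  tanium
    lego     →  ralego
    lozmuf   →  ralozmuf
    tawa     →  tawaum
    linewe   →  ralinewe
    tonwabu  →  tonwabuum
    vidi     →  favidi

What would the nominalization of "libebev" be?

lego and guko both end in -o yet inflect differently (ralego, faguko), so the final letter is not what conditions the rule; the first letter is.
"libebev" begins with l-. The stems beginning with l- (lozmuf → ralozmuf, lego → ralego, linewe → ralinewe) add the prefix ra-.
The other patterns: stems beginning with t- add -um; stems beginning with g- or v- add the prefix fa-.
So libebev → ralibebev.

ralibebev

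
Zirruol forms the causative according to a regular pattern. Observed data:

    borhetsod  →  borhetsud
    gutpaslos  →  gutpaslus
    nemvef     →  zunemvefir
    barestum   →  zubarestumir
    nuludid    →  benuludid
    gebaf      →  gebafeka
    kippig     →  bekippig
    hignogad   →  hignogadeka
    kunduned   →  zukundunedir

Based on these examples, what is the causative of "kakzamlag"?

kakzamlageka

nuludid and hignogad both end in -d yet inflect differently (benuludid, hignogadeka), so the final letter is not what conditions the rule; the last vowel is.
"kakzamlag" has last vowel 'a'. The stems whose last vowel is 'a' (hignogad → hignogadeka, gebaf → gebafeka) add -eka.
So kakzamlag → kakzamlageka.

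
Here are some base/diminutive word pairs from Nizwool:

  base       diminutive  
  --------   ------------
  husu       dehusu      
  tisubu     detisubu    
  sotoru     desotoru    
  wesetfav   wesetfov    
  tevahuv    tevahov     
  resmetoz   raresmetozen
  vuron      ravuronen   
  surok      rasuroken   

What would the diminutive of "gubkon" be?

"gubkon" ends in -n. The one such stem in the data (vuron → ravuronen) adds ra- … -en around the stem, so the same rule applies.
The other patterns: stems ending in -u add the prefix de-; stems ending in -v change the last vowel to 'o'.
So gubkon → ragubkonen.

ragubkonen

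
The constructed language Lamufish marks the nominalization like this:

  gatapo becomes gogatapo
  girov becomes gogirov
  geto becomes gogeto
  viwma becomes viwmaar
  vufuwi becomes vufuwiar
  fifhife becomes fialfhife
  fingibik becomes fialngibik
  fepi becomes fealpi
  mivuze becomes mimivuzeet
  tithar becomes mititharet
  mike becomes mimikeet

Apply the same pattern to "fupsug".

fualpsug

vufuwi and fepi both end in -i yet inflect differently (vufuwiar, fealpi), so the final letter is not what conditions the rule; the first letter is.
"fupsug" begins with f-. The stems beginning with f- (fifhife → fialfhife, fingibik → fialngibik, fepi → fealpi) insert -al- after the first vowel.
The other patterns: stems beginning with g- add the prefix go-; stems beginning with v- add -ar; stems beginning with m- or t- add mi- … -et around the stem.
So fupsug → fualpsug.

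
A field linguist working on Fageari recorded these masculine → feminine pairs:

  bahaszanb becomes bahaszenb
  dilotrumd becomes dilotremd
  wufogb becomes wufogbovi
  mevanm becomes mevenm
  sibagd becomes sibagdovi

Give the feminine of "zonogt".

zonogtovi

sibagd and dilotrumd both end in -d yet inflect differently (sibagdovi, dilotremd), so the final letter is not what conditions the rule; the second-to-last letter is.
"zonogt" has second-to-last letter 'g'. The stems whose second-to-last letter is 'g' (wufogb → wufogbovi, sibagd → sibagdovi) add -ovi.
So zonogt → zonogtovi.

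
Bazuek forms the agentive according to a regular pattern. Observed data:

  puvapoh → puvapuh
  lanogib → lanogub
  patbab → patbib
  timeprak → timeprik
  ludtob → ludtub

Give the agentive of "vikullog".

patbab and ludtob both end in -b yet inflect differently (patbib, ludtub), so the final letter is not what conditions the rule; the last vowel is.
"vikullog" has last vowel 'o'. The stems whose last vowel is 'o' (ludtob → ludtub, puvapoh → puvapuh) change the last vowel to 'u'.
The other pattern: stems whose last vowel is 'a' change the last vowel to 'i'.
So vikullog → vikullug.

vikullug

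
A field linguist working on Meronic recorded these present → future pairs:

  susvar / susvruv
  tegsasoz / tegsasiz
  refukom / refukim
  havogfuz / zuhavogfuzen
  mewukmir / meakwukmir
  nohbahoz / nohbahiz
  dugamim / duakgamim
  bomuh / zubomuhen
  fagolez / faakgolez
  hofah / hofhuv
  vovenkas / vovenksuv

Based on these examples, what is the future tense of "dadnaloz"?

hofah and bomuh both end in -h yet inflect differently (hofhuv, zubomuhen), so the final letter is not what conditions the rule; the last vowel is.
"dadnaloz" has last vowel 'o'. The stems whose last vowel is 'o' (refukom → refukim, nohbahoz → nohbahiz, tegsasoz → tegsasiz) change the last vowel to 'i'.
So dadnaloz → dadnaliz.

dadnaliz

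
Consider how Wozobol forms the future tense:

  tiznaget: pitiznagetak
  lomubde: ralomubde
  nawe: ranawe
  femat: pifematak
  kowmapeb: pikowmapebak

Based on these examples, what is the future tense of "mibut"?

tiznaget and nawe both have last vowel 'e' yet inflect differently (pitiznagetak, ranawe), so the last vowel is not what conditions the rule; whether the stem ends in a vowel or a consonant is.
"mibut" ends in a consonant. The stems ending in a consonant (tiznaget → pitiznagetak, kowmapeb → pikowmapebak, femat → pifematak) add pi- … -ak around the stem.
The other pattern: stems ending in a vowel add the prefix ra-.
So mibut → pimibutak.

pimibutak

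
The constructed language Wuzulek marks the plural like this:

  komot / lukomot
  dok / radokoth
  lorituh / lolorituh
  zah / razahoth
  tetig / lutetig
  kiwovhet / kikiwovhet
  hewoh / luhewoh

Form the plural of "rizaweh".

ririzaweh

zah and hewoh both end in -h yet inflect differently (razahoth, luhewoh), so the final letter is not what conditions the rule; the number of vowels is.
"rizaweh" has 3 vowels. The stems with 3 vowels (lorituh → lolorituh, kiwovhet → kikiwovhet) repeat the first consonant+vowel as a prefix.
The other patterns: stems with 1 vowel add ra- … -oth around the stem; stems with 2 vowels add the prefix lu-.
So rizaweh → ririzaweh.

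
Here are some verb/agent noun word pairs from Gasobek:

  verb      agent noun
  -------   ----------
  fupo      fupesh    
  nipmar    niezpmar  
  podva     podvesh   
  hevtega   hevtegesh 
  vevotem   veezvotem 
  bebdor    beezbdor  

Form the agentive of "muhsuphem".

muezhsuphem

nipmar and podva both have last vowel 'a' yet inflect differently (niezpmar, podvesh), so the last vowel is not what conditions the rule; whether the stem ends in a vowel or a consonant is.
"muhsuphem" ends in a consonant. The stems ending in a consonant (bebdor → beezbdor, nipmar → niezpmar, vevotem → veezvotem) insert -ez- after the first vowel.
The other pattern: stems ending in a vowel drop the final letter and add -esh.
So muhsuphem → muezhsuphem.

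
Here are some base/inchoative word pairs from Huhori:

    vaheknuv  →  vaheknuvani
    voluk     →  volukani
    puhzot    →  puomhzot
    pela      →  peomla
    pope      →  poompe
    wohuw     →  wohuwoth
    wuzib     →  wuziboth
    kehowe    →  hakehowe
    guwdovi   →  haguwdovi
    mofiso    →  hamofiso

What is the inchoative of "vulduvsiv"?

pope and kehowe both end in -e yet inflect differently (poompe, hakehowe), so the final letter is not what conditions the rule; the first letter is.
"vulduvsiv" begins with v-. The stems beginning with v- (vaheknuv → vaheknuvani, voluk → volukani) add -ani.
So vulduvsiv → vulduvsivani.

vulduvsivani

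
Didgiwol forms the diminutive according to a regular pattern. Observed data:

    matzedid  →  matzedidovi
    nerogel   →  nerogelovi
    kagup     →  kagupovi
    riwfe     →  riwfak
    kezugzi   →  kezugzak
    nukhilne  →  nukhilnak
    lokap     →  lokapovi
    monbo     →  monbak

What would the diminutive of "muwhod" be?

"muwhod" ends in a consonant. The stems ending in a consonant (lokap → lokapovi, nerogel → nerogelovi, matzedid → matzedidovi) add -ovi.
So muwhod → muwhodovi.

muwhodovi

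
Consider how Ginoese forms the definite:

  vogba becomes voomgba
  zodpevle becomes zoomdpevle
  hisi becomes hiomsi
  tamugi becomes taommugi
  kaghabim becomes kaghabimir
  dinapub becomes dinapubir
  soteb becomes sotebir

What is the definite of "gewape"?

geomwape

hisi and kaghabim both have last vowel 'i' yet inflect differently (hiomsi, kaghabimir), so the last vowel is not what conditions the rule; whether the stem ends in a vowel or a consonant is.
"gewape" ends in a vowel. The stems ending in a vowel (vogba → voomgba, zodpevle → zoomdpevle, hisi → hiomsi) insert -om- after the first vowel.
The other pattern: stems ending in a consonant add -ir.
So gewape → geomwape.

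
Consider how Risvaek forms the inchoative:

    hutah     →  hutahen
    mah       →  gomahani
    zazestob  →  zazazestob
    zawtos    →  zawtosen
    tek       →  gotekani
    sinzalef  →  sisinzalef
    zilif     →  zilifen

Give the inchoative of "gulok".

guloken

"gulok" has 2 vowels. The stems with 2 vowels (zawtos → zawtosen, hutah → hutahen, zilif → zilifen) add -en.
So gulok → guloken.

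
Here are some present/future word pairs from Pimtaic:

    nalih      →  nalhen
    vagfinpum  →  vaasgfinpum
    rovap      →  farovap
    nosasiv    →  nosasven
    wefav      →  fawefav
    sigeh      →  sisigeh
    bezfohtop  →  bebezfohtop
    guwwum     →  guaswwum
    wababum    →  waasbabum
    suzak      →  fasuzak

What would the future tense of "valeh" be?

vavaleh

rovap and bezfohtop both end in -p yet inflect differently (farovap, bebezfohtop), so the final letter is not what conditions the rule; the last vowel is.
"valeh" has last vowel 'e'. The one such stem in the data (sigeh → sisigeh) repeats the first consonant+vowel as a prefix (as does bezfohtop), so the same rule applies.
So valeh → vavaleh.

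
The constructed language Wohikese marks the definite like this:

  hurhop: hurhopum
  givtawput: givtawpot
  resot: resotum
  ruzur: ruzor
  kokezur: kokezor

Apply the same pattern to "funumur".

resot and givtawput both end in -t yet inflect differently (resotum, givtawpot), so the final letter is not what conditions the rule; the last vowel is.
"funumur" has last vowel 'u'. The stems whose last vowel is 'u' (kokezur → kokezor, givtawput → givtawpot, ruzur → ruzor) change the last vowel to 'o'.
So funumur → funumor.

funumor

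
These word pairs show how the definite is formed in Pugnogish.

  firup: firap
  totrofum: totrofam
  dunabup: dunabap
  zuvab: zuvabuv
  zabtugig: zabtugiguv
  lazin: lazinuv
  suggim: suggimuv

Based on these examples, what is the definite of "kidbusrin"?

totrofum and suggim both end in -m yet inflect differently (totrofam, suggimuv), so the final letter is not what conditions the rule; the last vowel is.
"kidbusrin" has last vowel 'i'. The stems whose last vowel is 'i' (zabtugig → zabtugiguv, lazin → lazinuv, suggim → suggimuv) add -uv.
The other pattern: stems whose last vowel is 'u' change the last vowel to 'a'.
So kidbusrin → kidbusrinuv.

kidbusrinuv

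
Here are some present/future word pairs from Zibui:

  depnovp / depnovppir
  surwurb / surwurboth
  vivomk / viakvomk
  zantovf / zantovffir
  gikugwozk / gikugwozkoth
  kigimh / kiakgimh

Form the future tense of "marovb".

vivomk and gikugwozk both end in -k yet inflect differently (viakvomk, gikugwozkoth), so the final letter is not what conditions the rule; the second-to-last letter is.
"marovb" has second-to-last letter 'v'. The stems whose second-to-last letter is 'v' (depnovp → depnovppir, zantovf → zantovffir) double the final consonant and add -ir.
The other patterns: stems whose second-to-last letter is 'm' insert -ak- after the first vowel; stems whose second-to-last letter is 'r' or 'z' add -oth.
So marovb → marovbbir.

marovbbir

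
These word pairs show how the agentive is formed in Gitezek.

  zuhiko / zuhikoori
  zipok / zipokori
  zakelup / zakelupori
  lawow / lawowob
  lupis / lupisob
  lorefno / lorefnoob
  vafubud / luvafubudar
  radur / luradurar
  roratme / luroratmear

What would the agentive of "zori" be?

"zori" begins with z-. The stems beginning with z- (zuhiko → zuhikoori, zipok → zipokori, zakelup → zakelupori) add -ori.
So zori → zoriori.

zoriori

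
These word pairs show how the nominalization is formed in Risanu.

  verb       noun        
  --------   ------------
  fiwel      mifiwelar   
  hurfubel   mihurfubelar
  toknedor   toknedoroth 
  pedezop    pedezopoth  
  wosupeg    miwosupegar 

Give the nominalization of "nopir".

hurfubel and pedezop both have 3 vowels yet inflect differently (mihurfubelar, pedezopoth), so the number of vowels is not what conditions the rule; the final letter is.
"nopir" ends in -r. The one such stem in the data (toknedor → toknedoroth) adds -oth, so the same rule applies.
So nopir → nopiroth.

nopiroth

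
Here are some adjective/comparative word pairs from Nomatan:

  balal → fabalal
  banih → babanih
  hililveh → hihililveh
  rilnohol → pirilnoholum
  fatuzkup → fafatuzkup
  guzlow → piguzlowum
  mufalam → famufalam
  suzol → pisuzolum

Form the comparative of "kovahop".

pikovahopum

balal and suzol both end in -l yet inflect differently (fabalal, pisuzolum), so the final letter is not what conditions the rule; the last vowel is.
"kovahop" has last vowel 'o'. The stems whose last vowel is 'o' (suzol → pisuzolum, guzlow → piguzlowum, rilnohol → pirilnoholum) add pi- … -um around the stem.
So kovahop → pikovahopum.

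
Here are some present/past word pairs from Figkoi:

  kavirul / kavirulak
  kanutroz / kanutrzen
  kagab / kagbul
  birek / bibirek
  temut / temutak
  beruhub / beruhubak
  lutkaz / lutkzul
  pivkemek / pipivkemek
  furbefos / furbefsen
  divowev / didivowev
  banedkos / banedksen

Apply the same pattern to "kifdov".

"kifdov" has last vowel 'o'. The stems whose last vowel is 'o' (banedkos → banedksen, kanutroz → kanutrzen, furbefos → furbefsen) delete the last vowel and add -en.
So kifdov → kifdven.

kifdven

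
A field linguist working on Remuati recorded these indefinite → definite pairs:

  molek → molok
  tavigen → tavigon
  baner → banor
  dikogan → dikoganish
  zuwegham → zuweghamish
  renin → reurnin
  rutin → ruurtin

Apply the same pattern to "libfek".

tavigen and dikogan both end in -n yet inflect differently (tavigon, dikoganish), so the final letter is not what conditions the rule; the last vowel is.
"libfek" has last vowel 'e'. The stems whose last vowel is 'e' (molek → molok, tavigen → tavigon, baner → banor) change the last vowel to 'o'.
The other patterns: stems whose last vowel is 'a' add -ish; stems whose last vowel is 'i' insert -ur- after the first vowel.
So libfek → libfok.

libfok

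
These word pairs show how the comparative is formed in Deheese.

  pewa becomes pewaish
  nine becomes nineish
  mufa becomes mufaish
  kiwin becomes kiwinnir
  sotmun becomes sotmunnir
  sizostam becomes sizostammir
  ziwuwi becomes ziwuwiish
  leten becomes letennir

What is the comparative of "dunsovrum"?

dunsovrummir

pewa and sizostam both have last vowel 'a' yet inflect differently (pewaish, sizostammir), so the last vowel is not what conditions the rule; whether the stem ends in a vowel or a consonant is.
"dunsovrum" ends in a consonant. The stems ending in a consonant (sizostam → sizostammir, kiwin → kiwinnir, sotmun → sotmunnir) double the final consonant and add -ir.
The other pattern: stems ending in a vowel add -ish.
So dunsovrum → dunsovrummir.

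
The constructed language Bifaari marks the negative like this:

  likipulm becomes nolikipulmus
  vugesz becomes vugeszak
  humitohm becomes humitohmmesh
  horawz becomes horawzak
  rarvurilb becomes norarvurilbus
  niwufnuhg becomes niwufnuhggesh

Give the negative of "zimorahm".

likipulm and humitohm both end in -m yet inflect differently (nolikipulmus, humitohmmesh), so the final letter is not what conditions the rule; the second-to-last letter is.
"zimorahm" has second-to-last letter 'h'. The stems whose second-to-last letter is 'h' (humitohm → humitohmmesh, niwufnuhg → niwufnuhggesh) double the final consonant and add -esh.
The other patterns: stems whose second-to-last letter is 'l' add no- … -us around the stem; stems whose second-to-last letter is 's' or 'w' add -ak.
So zimorahm → zimorahmmesh.

zimorahmmesh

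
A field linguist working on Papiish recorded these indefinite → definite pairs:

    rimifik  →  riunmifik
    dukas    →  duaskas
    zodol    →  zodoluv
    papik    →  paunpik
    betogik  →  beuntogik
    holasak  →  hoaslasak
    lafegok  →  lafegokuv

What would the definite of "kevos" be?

betogik and lafegok both end in -k yet inflect differently (beuntogik, lafegokuv), so the final letter is not what conditions the rule; the last vowel is.
"kevos" has last vowel 'o'. The stems whose last vowel is 'o' (lafegok → lafegokuv, zodol → zodoluv) add -uv.
The other patterns: stems whose last vowel is 'i' insert -un- after the first vowel; stems whose last vowel is 'a' insert -as- after the first vowel.
So kevos → kevosuv.

kevosuv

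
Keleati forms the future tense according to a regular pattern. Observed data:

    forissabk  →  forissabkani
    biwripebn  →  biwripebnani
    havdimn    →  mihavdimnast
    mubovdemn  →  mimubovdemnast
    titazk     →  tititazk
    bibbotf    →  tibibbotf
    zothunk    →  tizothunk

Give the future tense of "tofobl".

"tofobl" has second-to-last letter 'b'. The stems whose second-to-last letter is 'b' (forissabk → forissabkani, biwripebn → biwripebnani) add -ani.
So tofobl → tofoblani.

tofoblani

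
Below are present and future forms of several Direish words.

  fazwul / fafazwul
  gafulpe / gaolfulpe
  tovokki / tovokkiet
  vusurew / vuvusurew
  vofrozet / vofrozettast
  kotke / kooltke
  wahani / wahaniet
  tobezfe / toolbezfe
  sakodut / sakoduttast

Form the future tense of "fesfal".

fefesfal

vofrozet and gafulpe both have last vowel 'e' yet inflect differently (vofrozettast, gaolfulpe), so the last vowel is not what conditions the rule; the final letter is.
"fesfal" ends in -l. The one such stem in the data (fazwul → fafazwul) repeats the first consonant+vowel as a prefix (as does vusurew), so the same rule applies.
The other patterns: stems ending in -t double the final consonant and add -ast; stems ending in -i add -et; stems ending in -e insert -ol- after the first vowel.
So fesfal → fefesfal.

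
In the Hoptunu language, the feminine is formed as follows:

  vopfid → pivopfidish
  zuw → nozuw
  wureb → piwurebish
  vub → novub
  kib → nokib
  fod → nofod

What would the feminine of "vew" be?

novew

wureb and vub both end in -b yet inflect differently (piwurebish, novub), so the final letter is not what conditions the rule; the number of vowels is.
"vew" has 1 vowel. The stems with 1 vowel (vub → novub, fod → nofod, zuw → nozuw) add the prefix no-.
The other pattern: stems with 2 vowels add pi- … -ish around the stem.
So vew → novew.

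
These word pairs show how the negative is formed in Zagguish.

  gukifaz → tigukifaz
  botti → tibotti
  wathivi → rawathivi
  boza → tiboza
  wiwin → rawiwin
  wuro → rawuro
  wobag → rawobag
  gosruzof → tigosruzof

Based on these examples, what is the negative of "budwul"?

wathivi and botti both end in -i yet inflect differently (rawathivi, tibotti), so the final letter is not what conditions the rule; the first letter is.
"budwul" begins with b-. The stems beginning with b- (boza → tiboza, botti → tibotti) add the prefix ti-.
So budwul → tibudwul.

tibudwul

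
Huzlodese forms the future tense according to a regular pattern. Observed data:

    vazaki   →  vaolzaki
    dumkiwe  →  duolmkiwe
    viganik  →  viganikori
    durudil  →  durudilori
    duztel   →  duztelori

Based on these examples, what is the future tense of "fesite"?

vazaki and viganik both have last vowel 'i' yet inflect differently (vaolzaki, viganikori), so the last vowel is not what conditions the rule; whether the stem ends in a vowel or a consonant is.
"fesite" ends in a vowel. The stems ending in a vowel (vazaki → vaolzaki, dumkiwe → duolmkiwe) insert -ol- after the first vowel.
The other pattern: stems ending in a consonant add -ori.
So fesite → feolsite.

feolsite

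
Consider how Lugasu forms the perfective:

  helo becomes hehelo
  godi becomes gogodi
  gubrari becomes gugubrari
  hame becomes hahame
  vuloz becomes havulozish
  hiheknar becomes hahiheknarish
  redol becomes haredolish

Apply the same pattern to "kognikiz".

hakognikizish

"kognikiz" ends in a consonant. The stems ending in a consonant (vuloz → havulozish, hiheknar → hahiheknarish, redol → haredolish) add ha- … -ish around the stem.
So kognikiz → hakognikizish.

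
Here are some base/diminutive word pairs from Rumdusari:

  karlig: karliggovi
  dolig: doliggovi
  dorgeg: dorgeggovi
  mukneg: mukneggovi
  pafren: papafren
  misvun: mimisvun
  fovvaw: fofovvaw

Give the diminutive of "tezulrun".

dorgeg and pafren both have last vowel 'e' yet inflect differently (dorgeggovi, papafren), so the last vowel is not what conditions the rule; the final letter is.
"tezulrun" ends in -n. The stems ending in -n (pafren → papafren, misvun → mimisvun) repeat the first consonant+vowel as a prefix.
The other pattern: stems ending in -g double the final consonant and add -ovi.
So tezulrun → tetezulrun.

tetezulrun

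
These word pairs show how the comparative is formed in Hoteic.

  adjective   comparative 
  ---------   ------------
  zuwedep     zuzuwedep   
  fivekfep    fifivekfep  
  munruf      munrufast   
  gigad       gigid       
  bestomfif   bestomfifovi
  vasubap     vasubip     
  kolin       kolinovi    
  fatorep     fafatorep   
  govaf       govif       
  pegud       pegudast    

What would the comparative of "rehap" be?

govaf and bestomfif both end in -f yet inflect differently (govif, bestomfifovi), so the final letter is not what conditions the rule; the last vowel is.
"rehap" has last vowel 'a'. The stems whose last vowel is 'a' (gigad → gigid, govaf → govif, vasubap → vasubip) change the last vowel to 'i'.
The other patterns: stems whose last vowel is 'i' add -ovi; stems whose last vowel is 'u' add -ast; stems whose last vowel is 'e' repeat the first consonant+vowel as a prefix.
So rehap → rehip.

rehip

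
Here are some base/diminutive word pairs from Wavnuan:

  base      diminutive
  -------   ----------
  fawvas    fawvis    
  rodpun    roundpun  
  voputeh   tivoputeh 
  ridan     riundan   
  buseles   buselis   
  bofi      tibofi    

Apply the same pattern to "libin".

"libin" ends in -n. The stems ending in -n (ridan → riundan, rodpun → roundpun) insert -un- after the first vowel.
The other patterns: stems ending in -s change the last vowel to 'i'; stems ending in -h or -i add the prefix ti-.
So libin → liunbin.

liunbin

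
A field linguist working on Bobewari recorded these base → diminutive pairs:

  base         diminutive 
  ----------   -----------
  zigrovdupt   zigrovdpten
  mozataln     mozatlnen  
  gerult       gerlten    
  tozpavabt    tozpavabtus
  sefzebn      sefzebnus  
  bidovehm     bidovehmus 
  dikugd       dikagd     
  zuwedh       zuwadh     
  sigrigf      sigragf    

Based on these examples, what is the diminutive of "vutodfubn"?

vutodfubnus

zigrovdupt and tozpavabt both end in -t yet inflect differently (zigrovdpten, tozpavabtus), so the final letter is not what conditions the rule; the second-to-last letter is.
"vutodfubn" has second-to-last letter 'b'. The stems whose second-to-last letter is 'b' (tozpavabt → tozpavabtus, sefzebn → sefzebnus) add -us.
So vutodfubn → vutodfubnus.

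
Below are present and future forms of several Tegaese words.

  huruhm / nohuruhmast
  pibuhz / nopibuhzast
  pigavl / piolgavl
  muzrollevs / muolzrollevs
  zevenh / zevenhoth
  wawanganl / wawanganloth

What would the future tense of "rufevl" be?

pigavl and wawanganl both end in -l yet inflect differently (piolgavl, wawanganloth), so the final letter is not what conditions the rule; the second-to-last letter is.
"rufevl" has second-to-last letter 'v'. The stems whose second-to-last letter is 'v' (pigavl → piolgavl, muzrollevs → muolzrollevs) insert -ol- after the first vowel.
So rufevl → ruolfevl.

ruolfevl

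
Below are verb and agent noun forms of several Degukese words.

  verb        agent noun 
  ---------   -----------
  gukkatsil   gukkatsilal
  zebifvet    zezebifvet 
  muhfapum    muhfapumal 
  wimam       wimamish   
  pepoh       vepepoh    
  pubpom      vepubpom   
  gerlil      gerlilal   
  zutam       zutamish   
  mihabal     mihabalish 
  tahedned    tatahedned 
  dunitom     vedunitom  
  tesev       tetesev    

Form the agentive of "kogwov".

vekogwov

muhfapum and wimam both end in -m yet inflect differently (muhfapumal, wimamish), so the final letter is not what conditions the rule; the last vowel is.
"kogwov" has last vowel 'o'. The stems whose last vowel is 'o' (pepoh → vepepoh, dunitom → vedunitom, pubpom → vepubpom) add the prefix ve-.
So kogwov → vekogwov.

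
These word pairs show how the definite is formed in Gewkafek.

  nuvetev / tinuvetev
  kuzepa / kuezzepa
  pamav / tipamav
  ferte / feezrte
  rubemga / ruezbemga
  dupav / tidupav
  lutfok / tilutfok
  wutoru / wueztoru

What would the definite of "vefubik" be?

tivefubik

rubemga and pamav both have last vowel 'a' yet inflect differently (ruezbemga, tipamav), so the last vowel is not what conditions the rule; whether the stem ends in a vowel or a consonant is.
"vefubik" ends in a consonant. The stems ending in a consonant (pamav → tipamav, lutfok → tilutfok, nuvetev → tinuvetev) add the prefix ti-.
The other pattern: stems ending in a vowel insert -ez- after the first vowel.
So vefubik → tivefubik.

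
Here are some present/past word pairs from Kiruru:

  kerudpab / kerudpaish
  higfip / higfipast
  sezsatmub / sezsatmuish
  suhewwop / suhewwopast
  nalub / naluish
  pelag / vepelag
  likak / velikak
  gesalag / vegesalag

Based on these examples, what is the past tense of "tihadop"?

"tihadop" ends in -p. The stems ending in -p (higfip → higfipast, suhewwop → suhewwopast) add -ast.
So tihadop → tihadopast.

tihadopast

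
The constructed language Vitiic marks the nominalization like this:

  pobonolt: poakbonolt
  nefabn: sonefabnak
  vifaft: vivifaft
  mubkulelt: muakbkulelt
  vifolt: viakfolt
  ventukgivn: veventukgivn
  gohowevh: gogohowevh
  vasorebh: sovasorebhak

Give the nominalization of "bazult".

baakzult

nefabn and ventukgivn both end in -n yet inflect differently (sonefabnak, veventukgivn), so the final letter is not what conditions the rule; the second-to-last letter is.
"bazult" has second-to-last letter 'l'. The stems whose second-to-last letter is 'l' (mubkulelt → muakbkulelt, vifolt → viakfolt, pobonolt → poakbonolt) insert -ak- after the first vowel.
So bazult → baakzult.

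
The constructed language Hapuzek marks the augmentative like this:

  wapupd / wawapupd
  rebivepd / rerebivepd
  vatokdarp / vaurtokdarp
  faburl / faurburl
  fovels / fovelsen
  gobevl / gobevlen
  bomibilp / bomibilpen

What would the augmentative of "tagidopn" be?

tatagidopn

faburl and gobevl both end in -l yet inflect differently (faurburl, gobevlen), so the final letter is not what conditions the rule; the second-to-last letter is.
"tagidopn" has second-to-last letter 'p'. The stems whose second-to-last letter is 'p' (wapupd → wawapupd, rebivepd → rerebivepd) repeat the first consonant+vowel as a prefix.
So tagidopn → tatagidopn.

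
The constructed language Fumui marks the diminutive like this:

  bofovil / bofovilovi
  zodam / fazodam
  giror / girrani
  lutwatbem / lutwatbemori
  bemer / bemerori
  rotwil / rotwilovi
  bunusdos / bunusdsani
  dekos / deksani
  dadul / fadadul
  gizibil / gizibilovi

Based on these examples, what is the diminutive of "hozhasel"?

dadul and gizibil both end in -l yet inflect differently (fadadul, gizibilovi), so the final letter is not what conditions the rule; the last vowel is.
"hozhasel" has last vowel 'e'. The stems whose last vowel is 'e' (lutwatbem → lutwatbemori, bemer → bemerori) add -ori.
The other patterns: stems whose last vowel is 'a' or 'u' add the prefix fa-; stems whose last vowel is 'i' add -ovi; stems whose last vowel is 'o' delete the last vowel and add -ani.
So hozhasel → hozhaselori.

hozhaselori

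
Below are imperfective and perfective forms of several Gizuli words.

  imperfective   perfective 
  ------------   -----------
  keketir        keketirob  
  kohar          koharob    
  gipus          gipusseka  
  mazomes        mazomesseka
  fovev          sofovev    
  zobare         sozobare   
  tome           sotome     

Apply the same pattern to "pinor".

pinorob

mazomes and fovev both have last vowel 'e' yet inflect differently (mazomesseka, sofovev), so the last vowel is not what conditions the rule; the final letter is.
"pinor" ends in -r. The stems ending in -r (keketir → keketirob, kohar → koharob) add -ob.
The other patterns: stems ending in -s double the final consonant and add -eka; stems ending in -e or -v add the prefix so-.
So pinor → pinorob.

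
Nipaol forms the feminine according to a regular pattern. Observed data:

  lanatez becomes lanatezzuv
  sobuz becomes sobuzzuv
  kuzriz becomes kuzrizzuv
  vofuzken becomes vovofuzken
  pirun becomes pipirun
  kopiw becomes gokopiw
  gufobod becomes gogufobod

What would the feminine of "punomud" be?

gopunomud

"punomud" ends in -d. The one such stem in the data (gufobod → gogufobod) adds the prefix go-, so the same rule applies.
So punomud → gopunomud.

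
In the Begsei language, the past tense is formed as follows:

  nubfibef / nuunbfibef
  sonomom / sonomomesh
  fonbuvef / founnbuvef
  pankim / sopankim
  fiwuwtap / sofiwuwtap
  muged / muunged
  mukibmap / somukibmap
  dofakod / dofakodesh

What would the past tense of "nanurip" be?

sonanurip

sonomom and pankim both end in -m yet inflect differently (sonomomesh, sopankim), so the final letter is not what conditions the rule; the last vowel is.
"nanurip" has last vowel 'i'. The one such stem in the data (pankim → sopankim) adds the prefix so-, so the same rule applies.
The other patterns: stems whose last vowel is 'o' add -esh; stems whose last vowel is 'e' insert -un- after the first vowel.
So nanurip → sonanurip.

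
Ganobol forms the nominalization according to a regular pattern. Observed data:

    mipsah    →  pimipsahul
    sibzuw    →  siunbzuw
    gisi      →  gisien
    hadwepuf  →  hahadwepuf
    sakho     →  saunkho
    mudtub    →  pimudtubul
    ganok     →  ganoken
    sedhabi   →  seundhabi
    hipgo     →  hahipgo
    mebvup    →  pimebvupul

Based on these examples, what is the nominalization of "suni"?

suunni

"suni" begins with s-. The stems beginning with s- (sedhabi → seundhabi, sibzuw → siunbzuw, sakho → saunkho) insert -un- after the first vowel.
So suni → suunni.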